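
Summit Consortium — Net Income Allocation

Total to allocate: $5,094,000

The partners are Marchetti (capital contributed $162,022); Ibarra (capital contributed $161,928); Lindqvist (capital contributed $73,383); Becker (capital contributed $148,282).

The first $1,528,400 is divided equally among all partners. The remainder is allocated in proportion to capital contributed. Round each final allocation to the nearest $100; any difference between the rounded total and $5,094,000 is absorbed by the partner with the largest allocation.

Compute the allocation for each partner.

Marchetti: $1,440,900; Ibarra: $1,440,300; Lindqvist: $861,700; Becker: $1,351,100

First tranche $1,528,400 split equally: $382,100 each.
Remainder $3,565,600 by capital contributed (total 545,615): Marchetti 1,058,815.54 → $1,058,800; Ibarra 1,058,201.25 → $1,058,200; Lindqvist 479,558.71 → $479,600; Becker 969,024.49 → $969,000.
Totals: Marchetti $382,100 + $1,058,800 = $1,440,900; Ibarra $382,100 + $1,058,200 = $1,440,300; Lindqvist $382,100 + $479,600 = $861,700; Becker $382,100 + $969,000 = $1,351,100.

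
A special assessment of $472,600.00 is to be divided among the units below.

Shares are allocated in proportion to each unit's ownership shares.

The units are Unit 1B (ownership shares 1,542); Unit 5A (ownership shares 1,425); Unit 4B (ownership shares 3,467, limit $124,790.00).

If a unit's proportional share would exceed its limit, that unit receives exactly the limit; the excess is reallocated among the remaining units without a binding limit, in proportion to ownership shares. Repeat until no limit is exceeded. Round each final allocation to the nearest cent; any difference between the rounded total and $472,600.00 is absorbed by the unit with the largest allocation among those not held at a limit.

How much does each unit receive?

Total ownership shares = 6,434.
Pro-rata shares before constraints: Unit 1B 113,265.3404; Unit 5A 104,671.2776; Unit 4B 254,663.3820.
Capped: Unit 4B ($124,790.00); residual $347,810.00 reallocated over remaining ownership shares 2,967.
Remaining shares: Unit 1B 180,762.7300 → $180,762.73; Unit 5A 167,047.2700 → $167,047.27.

Unit 1B: $180,762.73 | Unit 5A: $167,047.27 | Unit 4B: $124,790.00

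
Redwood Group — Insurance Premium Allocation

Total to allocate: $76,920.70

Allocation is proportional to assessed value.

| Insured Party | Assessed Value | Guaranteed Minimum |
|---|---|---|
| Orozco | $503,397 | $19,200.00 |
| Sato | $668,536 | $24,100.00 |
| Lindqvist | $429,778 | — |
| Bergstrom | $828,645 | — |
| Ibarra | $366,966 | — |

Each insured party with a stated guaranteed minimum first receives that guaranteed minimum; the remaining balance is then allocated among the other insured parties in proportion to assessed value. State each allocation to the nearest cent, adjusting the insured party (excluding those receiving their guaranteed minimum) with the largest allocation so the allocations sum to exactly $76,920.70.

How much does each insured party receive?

Orozco: $19,200.00 · Sato: $24,100.00 · Lindqvist: $8,889.83 · Bergstrom: $17,140.28 · Ibarra: $7,590.59

Minimums first: Orozco $19,200.00; Sato $24,100.00. Remaining pool $33,620.70.
Remaining pool split over remaining assessed value 1,625,389: Lindqvist 8,889.8333 → $8,889.83; Bergstrom 17,140.2815 → $17,140.28; Ibarra 7,590.5853 → $7,590.59.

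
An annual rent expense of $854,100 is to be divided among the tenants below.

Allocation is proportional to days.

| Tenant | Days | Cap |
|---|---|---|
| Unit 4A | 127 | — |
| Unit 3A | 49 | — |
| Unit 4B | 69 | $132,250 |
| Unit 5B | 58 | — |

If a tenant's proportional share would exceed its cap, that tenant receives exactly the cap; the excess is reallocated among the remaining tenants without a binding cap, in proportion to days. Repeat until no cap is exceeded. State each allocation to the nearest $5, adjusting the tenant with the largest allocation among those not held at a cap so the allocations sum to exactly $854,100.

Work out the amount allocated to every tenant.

Unit 4A: $391,775 | Unit 3A: $151,155 | Unit 4B: $132,250 | Unit 5B: $178,920

Sum of days: 303.
Proportional shares (ignoring caps): Unit 4A 357,989.11; Unit 3A 138,121.78; Unit 4B 194,498.02; Unit 5B 163,491.09.
Cap binds for Unit 4B ($132,250); remaining pool $721,850 reallocated over remaining days 234.
Shares after redistribution: Unit 4A 391,773.29 → $391,775; Unit 3A 151,156.62 → $151,155; Unit 5B 178,920.09 → $178,920.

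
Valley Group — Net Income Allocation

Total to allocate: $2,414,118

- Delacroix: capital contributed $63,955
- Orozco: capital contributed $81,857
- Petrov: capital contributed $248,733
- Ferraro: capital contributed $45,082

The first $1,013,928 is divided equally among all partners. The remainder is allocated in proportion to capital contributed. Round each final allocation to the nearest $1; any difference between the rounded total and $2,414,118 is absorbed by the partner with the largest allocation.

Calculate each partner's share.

Delacroix: $457,175; Orozco: $514,192; Petrov: $1,045,685; Ferraro: $397,066

$1,013,928 shared equally gives $253,482 per partner.
Remainder $1,400,190 by capital contributed (total 439,627): Delacroix 203,693.48 → $203,693; Orozco 260,710.45 → $260,710; Petrov 792,202.16 → $792,202; Ferraro 143,583.91 → $143,584.
Rounding difference +$1 on remainder applied to Petrov.
Totals: Delacroix $253,482 + $203,693 = $457,175; Orozco $253,482 + $260,710 = $514,192; Petrov $253,482 + $792,203 = $1,045,685; Ferraro $253,482 + $143,584 = $397,066.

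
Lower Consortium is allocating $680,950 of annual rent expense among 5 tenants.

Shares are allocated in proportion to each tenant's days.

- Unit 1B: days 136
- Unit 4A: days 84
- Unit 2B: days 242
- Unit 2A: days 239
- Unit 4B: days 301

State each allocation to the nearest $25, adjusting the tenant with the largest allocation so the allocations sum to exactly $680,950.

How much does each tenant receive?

Unit 1B: $92,425 · Unit 4A: $57,075 · Unit 2B: $164,450 · Unit 2A: $162,425 · Unit 4B: $204,575

Days total: 1,002.
Raw shares: Unit 1B 136/1,002 × $680,950 = 92,424.35; Unit 4A 84/1,002 × $680,950 = 57,085.63; Unit 2B 242/1,002 × $680,950 = 164,460.98; Unit 2A 239/1,002 × $680,950 = 162,422.21; Unit 4B 301/1,002 × $680,950 = 204,556.84.
Rounded to nearest $25: Unit 1B $92,425; Unit 4A $57,075; Unit 2B $164,450; Unit 2A $162,425; Unit 4B $204,550. Sum = $680,925.
Difference $680,950 − $680,925 = +$25 applied to largest allocation (Unit 4B): Unit 4B becomes $204,575.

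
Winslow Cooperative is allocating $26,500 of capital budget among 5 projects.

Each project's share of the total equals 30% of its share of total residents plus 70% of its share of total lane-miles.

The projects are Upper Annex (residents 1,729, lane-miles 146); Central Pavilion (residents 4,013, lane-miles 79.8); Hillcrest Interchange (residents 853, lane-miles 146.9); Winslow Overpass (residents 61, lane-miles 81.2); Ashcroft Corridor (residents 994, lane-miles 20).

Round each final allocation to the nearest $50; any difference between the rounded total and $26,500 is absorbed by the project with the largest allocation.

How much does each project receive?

Upper Annex: $7,500; Central Pavilion: $7,300; Hillcrest Interchange: $6,650; Winslow Overpass: $3,250; Ashcroft Corridor: $1,800

Residents total 7,650; lane-miles total 473.9.
Blended shares (30% residents + 70% lane-miles): Upper Annex 0.2835; Central Pavilion 0.2752; Hillcrest Interchange 0.2504; Winslow Overpass 0.1223; Ashcroft Corridor 0.0685.
Unrounded shares: Upper Annex 7,511.72; Central Pavilion 7,294.01; Hillcrest Interchange 6,636.60; Winslow Overpass 3,241.83; Ashcroft Corridor 1,815.85.
After rounding ($50): Upper Annex $7,500; Central Pavilion $7,300; Hillcrest Interchange $6,650; Winslow Overpass $3,250; Ashcroft Corridor $1,800. Sum = $26,500.
Sum already equals the total — no adjustment.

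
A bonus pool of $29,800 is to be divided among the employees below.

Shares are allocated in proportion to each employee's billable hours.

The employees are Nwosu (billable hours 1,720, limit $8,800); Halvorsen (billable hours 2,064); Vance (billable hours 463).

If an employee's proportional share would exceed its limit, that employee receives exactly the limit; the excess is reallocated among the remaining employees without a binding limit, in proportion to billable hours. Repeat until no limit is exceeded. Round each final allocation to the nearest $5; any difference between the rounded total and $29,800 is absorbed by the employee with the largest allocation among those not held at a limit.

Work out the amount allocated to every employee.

Combined billable hours = 4,247.
Unconstrained shares: Nwosu 12,068.75; Halvorsen 14,482.51; Vance 3,248.74.
Capped: Nwosu ($8,800); remaining pool $21,000 reallocated over remaining billable hours 2,527.
Shares after redistribution: Halvorsen 17,152.35 → $17,150; Vance 3,847.65 → $3,850.

Nwosu: $8,800; Halvorsen: $17,150; Vance: $3,850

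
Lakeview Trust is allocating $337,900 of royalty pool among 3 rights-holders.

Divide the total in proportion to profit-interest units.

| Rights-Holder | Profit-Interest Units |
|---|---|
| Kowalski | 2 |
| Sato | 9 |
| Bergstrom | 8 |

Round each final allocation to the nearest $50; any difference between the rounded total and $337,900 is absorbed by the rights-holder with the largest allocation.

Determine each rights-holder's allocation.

Profit-interest units total: 19.
Unrounded shares: Kowalski 2/19 × $337,900 = 35,568.42; Sato 9/19 × $337,900 = 160,057.89; Bergstrom 8/19 × $337,900 = 142,273.68.
Rounded to nearest $50: Kowalski $35,550; Sato $160,050; Bergstrom $142,250. Sum = $337,850.
Difference $337,900 − $337,850 = +$50 applied to largest allocation (Sato): Sato becomes $160,100.

Kowalski: $35,550; Sato: $160,100; Bergstrom: $142,250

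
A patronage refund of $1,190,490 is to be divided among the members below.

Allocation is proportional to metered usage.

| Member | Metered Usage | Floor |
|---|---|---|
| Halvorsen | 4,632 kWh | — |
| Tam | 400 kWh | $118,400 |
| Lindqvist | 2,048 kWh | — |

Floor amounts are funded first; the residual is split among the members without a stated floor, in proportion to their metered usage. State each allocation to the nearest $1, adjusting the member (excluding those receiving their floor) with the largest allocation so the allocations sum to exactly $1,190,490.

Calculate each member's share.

Halvorsen: $743,401 · Tam: $118,400 · Lindqvist: $328,689

Guaranteed amounts: Tam $118,400. Balance $1,072,090.
Balance split over remaining metered usage 6,680: Halvorsen 743,401.33 → $743,401; Lindqvist 328,688.67 → $328,689.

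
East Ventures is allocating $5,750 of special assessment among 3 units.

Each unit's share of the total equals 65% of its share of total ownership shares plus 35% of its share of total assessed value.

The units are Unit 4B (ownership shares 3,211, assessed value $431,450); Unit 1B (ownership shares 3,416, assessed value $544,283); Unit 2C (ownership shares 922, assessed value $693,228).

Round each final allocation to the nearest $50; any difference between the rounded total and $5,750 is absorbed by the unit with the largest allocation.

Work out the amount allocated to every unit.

Unit 4B: $2,100; Unit 1B: $2,350; Unit 2C: $1,300

Ownership shares total 7,549; assessed value total 1,668,961.
Blended shares (65% ownership shares + 35% assessed value): Unit 4B 0.3670; Unit 1B 0.4083; Unit 2C 0.2248.
Proportional shares: Unit 4B 2,110.02; Unit 1B 2,347.58; Unit 2C 1,292.40.
At nearest $50: Unit 4B $2,100; Unit 1B $2,350; Unit 2C $1,300. Sum = $5,750.
Rounded total matches; no reconciliation needed.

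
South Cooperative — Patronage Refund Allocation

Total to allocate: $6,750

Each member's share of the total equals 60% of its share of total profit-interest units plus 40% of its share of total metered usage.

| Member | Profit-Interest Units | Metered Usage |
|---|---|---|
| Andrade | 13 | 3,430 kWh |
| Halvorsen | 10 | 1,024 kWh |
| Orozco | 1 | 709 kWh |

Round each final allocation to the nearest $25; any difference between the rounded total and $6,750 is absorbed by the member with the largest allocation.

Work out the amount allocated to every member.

Andrade: $3,975; Halvorsen: $2,225; Orozco: $550

Profit-interest units total 24; metered usage total 5,163.
Composite weights (60% profit-interest units + 40% metered usage): Andrade 0.5907; Halvorsen 0.3293; Orozco 0.0799.
Pro-rata amounts: Andrade 3,987.47; Halvorsen 2,223.00; Orozco 539.52.
Rounded to nearest $25: Andrade $3,975; Halvorsen $2,225; Orozco $550. Sum = $6,750.
Sum already equals the total — no adjustment.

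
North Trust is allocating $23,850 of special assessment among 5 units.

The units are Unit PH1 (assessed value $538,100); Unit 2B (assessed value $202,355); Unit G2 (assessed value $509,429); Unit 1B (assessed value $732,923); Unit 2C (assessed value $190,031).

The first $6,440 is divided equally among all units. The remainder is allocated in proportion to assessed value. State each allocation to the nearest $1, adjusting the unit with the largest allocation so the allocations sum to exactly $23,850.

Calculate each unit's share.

Unit PH1: $5,600 | Unit 2B: $2,909 | Unit G2: $5,370 | Unit 1B: $7,160 | Unit 2C: $2,811

First tranche $6,440 split equally: $1,288 each.
Remainder $17,410 by assessed value (total 2,172,838): Unit PH1 4,311.56 → $4,312; Unit 2B 1,621.38 → $1,621; Unit G2 4,081.83 → $4,082; Unit 1B 5,872.59 → $5,873; Unit 2C 1,522.64 → $1,523.
Rounding difference −$1 on remainder applied to Unit 1B.
Totals: Unit PH1 $1,288 + $4,312 = $5,600; Unit 2B $1,288 + $1,621 = $2,909; Unit G2 $1,288 + $4,082 = $5,370; Unit 1B $1,288 + $5,872 = $7,160; Unit 2C $1,288 + $1,523 = $2,811.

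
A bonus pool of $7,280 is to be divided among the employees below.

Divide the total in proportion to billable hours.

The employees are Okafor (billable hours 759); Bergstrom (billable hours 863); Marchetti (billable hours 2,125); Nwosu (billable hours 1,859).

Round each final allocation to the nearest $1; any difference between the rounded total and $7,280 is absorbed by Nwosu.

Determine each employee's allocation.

Combined billable hours = 5,606.
Proportional shares: Okafor 759/5,606 × $7,280 = 985.64; Bergstrom 863/5,606 × $7,280 = 1,120.70; Marchetti 2,125/5,606 × $7,280 = 2,759.54; Nwosu 1,859/5,606 × $7,280 = 2,414.11.
After rounding ($1): Okafor $986; Bergstrom $1,121; Marchetti $2,760; Nwosu $2,414. Sum = $7,281.
Difference $7,280 − $7,281 = −$1 applied to Nwosu: Nwosu becomes $2,413.

Okafor: $986; Bergstrom: $1,121; Marchetti: $2,760; Nwosu: $2,413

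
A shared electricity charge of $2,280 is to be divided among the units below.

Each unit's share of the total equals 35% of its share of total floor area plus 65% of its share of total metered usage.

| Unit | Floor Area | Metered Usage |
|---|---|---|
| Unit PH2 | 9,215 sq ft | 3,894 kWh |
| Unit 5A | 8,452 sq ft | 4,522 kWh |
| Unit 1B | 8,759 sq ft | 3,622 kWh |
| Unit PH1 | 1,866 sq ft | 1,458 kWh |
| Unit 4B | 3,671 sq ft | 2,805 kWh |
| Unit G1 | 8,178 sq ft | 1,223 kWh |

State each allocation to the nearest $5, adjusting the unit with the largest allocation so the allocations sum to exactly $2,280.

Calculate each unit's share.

Unit PH2: $515; Unit 5A: $550; Unit 1B: $480; Unit PH1: $160; Unit 4B: $310; Unit G1: $265

Totals — floor area 40,141, metered usage 17,524.
Composite weights (35% floor area + 65% metered usage): Unit PH2 0.2248; Unit 5A 0.2414; Unit 1B 0.2107; Unit PH1 0.0704; Unit 4B 0.1361; Unit G1 0.1167.
Pro-rata amounts: Unit PH2 512.51; Unit 5A 550.45; Unit 1B 480.44; Unit PH1 160.40; Unit 4B 310.20; Unit G1 266.01.
Rounded to nearest $5: Unit PH2 $515; Unit 5A $550; Unit 1B $480; Unit PH1 $160; Unit 4B $310; Unit G1 $265. Sum = $2,280.
No rounding difference to absorb.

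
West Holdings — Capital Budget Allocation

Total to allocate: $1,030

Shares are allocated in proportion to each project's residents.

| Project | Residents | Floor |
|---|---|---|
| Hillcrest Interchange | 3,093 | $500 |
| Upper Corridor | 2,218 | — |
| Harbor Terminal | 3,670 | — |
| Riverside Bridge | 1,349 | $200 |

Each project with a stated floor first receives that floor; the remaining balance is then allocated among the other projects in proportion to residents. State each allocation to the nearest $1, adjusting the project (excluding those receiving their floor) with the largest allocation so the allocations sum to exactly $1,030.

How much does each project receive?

Minimums first: Hillcrest Interchange $500; Riverside Bridge $200. Remaining pool $330.
Remaining pool split over remaining residents 5,888: Upper Corridor 124.31 → $124; Harbor Terminal 205.69 → $206.

Hillcrest Interchange: $500 · Upper Corridor: $124 · Harbor Terminal: $206 · Riverside Bridge: $200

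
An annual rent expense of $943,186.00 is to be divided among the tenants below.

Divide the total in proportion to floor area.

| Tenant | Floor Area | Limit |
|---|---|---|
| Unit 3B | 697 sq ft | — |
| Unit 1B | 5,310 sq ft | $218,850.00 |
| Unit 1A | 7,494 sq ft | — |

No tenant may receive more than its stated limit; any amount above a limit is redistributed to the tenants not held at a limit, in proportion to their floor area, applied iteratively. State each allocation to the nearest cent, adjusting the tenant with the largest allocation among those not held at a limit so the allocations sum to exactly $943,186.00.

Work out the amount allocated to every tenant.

Combined floor area = 13,501.
Pro-rata shares before constraints: Unit 3B 48,692.7370; Unit 1B 370,959.0149; Unit 1A 523,534.2481.
Capped: Unit 1B ($218,850.00); balance $724,336.00 reallocated over remaining floor area 8,191.
Redistributed shares: Unit 3B 61,636.2095 → $61,636.21; Unit 1A 662,699.7905 → $662,699.79.

Unit 3B: $61,636.21 | Unit 1B: $218,850.00 | Unit 1A: $662,699.79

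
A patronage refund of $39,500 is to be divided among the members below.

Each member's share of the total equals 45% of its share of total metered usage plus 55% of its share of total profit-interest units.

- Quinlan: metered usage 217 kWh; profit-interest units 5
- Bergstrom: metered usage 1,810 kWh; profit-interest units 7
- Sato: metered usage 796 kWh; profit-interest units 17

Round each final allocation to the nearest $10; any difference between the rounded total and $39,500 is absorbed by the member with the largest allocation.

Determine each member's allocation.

Totals — metered usage 2,823, profit-interest units 29.
Composite weights (45% metered usage + 55% profit-interest units): Quinlan 0.1294; Bergstrom 0.4213; Sato 0.4493.
Unrounded shares: Quinlan 5,112.03; Bergstrom 16,640.62; Sato 17,747.35.
Rounded to nearest $10: Quinlan $5,110; Bergstrom $16,640; Sato $17,750. Sum = $39,500.
Rounded total matches; no reconciliation needed.

Quinlan: $5,110; Bergstrom: $16,640; Sato: $17,750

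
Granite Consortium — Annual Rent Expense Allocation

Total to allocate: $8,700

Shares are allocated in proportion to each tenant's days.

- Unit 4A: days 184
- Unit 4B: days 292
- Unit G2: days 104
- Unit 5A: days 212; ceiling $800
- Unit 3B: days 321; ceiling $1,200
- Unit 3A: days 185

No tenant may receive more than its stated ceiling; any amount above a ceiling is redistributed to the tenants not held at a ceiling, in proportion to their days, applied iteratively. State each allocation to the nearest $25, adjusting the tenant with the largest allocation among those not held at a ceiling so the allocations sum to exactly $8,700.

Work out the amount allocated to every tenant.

Unit 4A: $1,600 · Unit 4B: $2,575 · Unit G2: $900 · Unit 5A: $800 · Unit 3B: $1,200 · Unit 3A: $1,625

Days total: 1,298.
Unconstrained shares: Unit 4A 1,233.28; Unit 4B 1,957.16; Unit G2 697.07; Unit 5A 1,420.96; Unit 3B 2,151.54; Unit 3A 1,239.98.
Held at cap: Unit 5A ($800), Unit 3B ($1,200); balance $6,700 reallocated over remaining days 765.
Redistributed shares: Unit 4A 1,611.50 → $1,600; Unit 4B 2,557.39 → $2,550; Unit G2 910.85 → $900; Unit 3A 1,620.26 → $1,625.
Rounding difference +$25 applied to Unit 4B → $2,575.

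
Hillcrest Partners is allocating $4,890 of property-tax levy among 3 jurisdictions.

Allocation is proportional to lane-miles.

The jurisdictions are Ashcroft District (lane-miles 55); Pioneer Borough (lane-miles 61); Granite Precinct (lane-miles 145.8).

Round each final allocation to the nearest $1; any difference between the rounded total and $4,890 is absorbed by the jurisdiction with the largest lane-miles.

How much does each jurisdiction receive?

Ashcroft District: $1,027 | Pioneer Borough: $1,139 | Granite Precinct: $2,724

Sum of lane-miles: 55 + 61 + 145.8 = 261.8.
Pro-rata amounts: Ashcroft District 1,027.31; Pioneer Borough 1,139.38; Granite Precinct 2,723.31.
Rounded to nearest $1: Ashcroft District $1,027; Pioneer Borough $1,139; Granite Precinct $2,723. Sum = $4,889.
Difference $4,890 − $4,889 = +$1 applied to largest lane-miles (Granite Precinct): Granite Precinct becomes $2,724.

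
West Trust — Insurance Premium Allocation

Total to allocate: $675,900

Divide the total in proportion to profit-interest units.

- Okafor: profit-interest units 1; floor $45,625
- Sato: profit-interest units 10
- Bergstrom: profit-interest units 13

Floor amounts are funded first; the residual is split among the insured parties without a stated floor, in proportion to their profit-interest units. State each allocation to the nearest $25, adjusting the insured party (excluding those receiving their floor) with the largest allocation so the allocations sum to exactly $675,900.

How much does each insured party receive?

Minimums first: Okafor $45,625. Balance $630,275.
Balance split over remaining profit-interest units 23: Sato 274,032.61 → $274,025; Bergstrom 356,242.39 → $356,250.

Okafor: $45,625; Sato: $274,025; Bergstrom: $356,250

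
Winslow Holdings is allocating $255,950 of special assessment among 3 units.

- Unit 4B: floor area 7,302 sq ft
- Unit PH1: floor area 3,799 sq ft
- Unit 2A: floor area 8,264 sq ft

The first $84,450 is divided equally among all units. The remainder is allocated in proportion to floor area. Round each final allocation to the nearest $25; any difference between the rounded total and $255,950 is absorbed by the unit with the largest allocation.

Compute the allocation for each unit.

Unit 4B: $92,825 | Unit PH1: $61,800 | Unit 2A: $101,325

First tranche $84,450 split equally: $28,150 each.
Remainder $171,500 by floor area (total 19,365): Unit 4B 64,667.85 → $64,675; Unit PH1 33,644.64 → $33,650; Unit 2A 73,187.503 → $73,200.
Rounding difference −$25 on remainder applied to Unit 2A.
Totals: Unit 4B $28,150 + $64,675 = $92,825; Unit PH1 $28,150 + $33,650 = $61,800; Unit 2A $28,150 + $73,175 = $101,325.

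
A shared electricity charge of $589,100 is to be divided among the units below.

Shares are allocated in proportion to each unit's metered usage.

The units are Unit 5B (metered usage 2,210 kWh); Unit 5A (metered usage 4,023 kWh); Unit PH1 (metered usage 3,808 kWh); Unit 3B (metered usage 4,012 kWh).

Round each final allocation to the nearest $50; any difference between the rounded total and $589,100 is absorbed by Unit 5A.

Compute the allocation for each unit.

Sum of metered usage: 14,053.
Pro-rata amounts: Unit 5B 2,210/14,053 × $589,100 = 92,642.92; Unit 5A 4,023/14,053 × $589,100 = 168,643.66; Unit PH1 3,808/14,053 × $589,100 = 159,630.88; Unit 3B 4,012/14,053 × $589,100 = 168,182.54.
At nearest $50: Unit 5B $92,650; Unit 5A $168,650; Unit PH1 $159,650; Unit 3B $168,200. Sum = $589,150.
Difference $589,100 − $589,150 = −$50 applied to Unit 5A: Unit 5A becomes $168,600.

Unit 5B: $92,650; Unit 5A: $168,600; Unit PH1: $159,650; Unit 3B: $168,200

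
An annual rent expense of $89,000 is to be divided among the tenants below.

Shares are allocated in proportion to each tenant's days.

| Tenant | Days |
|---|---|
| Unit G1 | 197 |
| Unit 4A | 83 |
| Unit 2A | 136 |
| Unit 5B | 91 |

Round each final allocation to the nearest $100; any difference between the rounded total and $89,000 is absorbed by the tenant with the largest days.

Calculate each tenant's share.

Unit G1: $34,500 · Unit 4A: $14,600 · Unit 2A: $23,900 · Unit 5B: $16,000

Combined days = 507.
Raw shares: Unit G1 197/507 × $89,000 = 34,581.85; Unit 4A 83/507 × $89,000 = 14,570.02; Unit 2A 136/507 × $89,000 = 23,873.77; Unit 5B 91/507 × $89,000 = 15,974.36.
Rounded to nearest $100: Unit G1 $34,600; Unit 4A $14,600; Unit 2A $23,900; Unit 5B $16,000. Sum = $89,100.
Difference $89,000 − $89,100 = −$100 applied to largest days (Unit G1): Unit G1 becomes $34,500.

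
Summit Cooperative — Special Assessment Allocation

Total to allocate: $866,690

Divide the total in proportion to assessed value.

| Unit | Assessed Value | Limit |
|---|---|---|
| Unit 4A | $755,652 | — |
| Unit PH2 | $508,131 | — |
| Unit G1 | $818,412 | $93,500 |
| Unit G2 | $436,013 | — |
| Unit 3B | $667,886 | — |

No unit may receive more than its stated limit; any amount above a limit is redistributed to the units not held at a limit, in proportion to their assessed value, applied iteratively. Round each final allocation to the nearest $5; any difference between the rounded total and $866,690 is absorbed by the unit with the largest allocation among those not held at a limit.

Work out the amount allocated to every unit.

Unit 4A: $246,765 · Unit PH2: $165,935 · Unit G1: $93,500 · Unit G2: $142,385 · Unit 3B: $218,105

Sum of assessed value: 3,186,094.
Proportional shares (ignoring caps): Unit 4A 205,554.52; Unit PH2 138,223.18; Unit G1 222,626.67; Unit G2 118,605.45; Unit 3B 181,680.18.
Cap binds for Unit G1 ($93,500); residual $773,190 reallocated over remaining assessed value 2,367,682.
Remaining shares: Unit 4A 246,765.64 → $246,765; Unit PH2 165,935.21 → $165,935; Unit G2 142,384.36 → $142,385; Unit 3B 218,104.79 → $218,105.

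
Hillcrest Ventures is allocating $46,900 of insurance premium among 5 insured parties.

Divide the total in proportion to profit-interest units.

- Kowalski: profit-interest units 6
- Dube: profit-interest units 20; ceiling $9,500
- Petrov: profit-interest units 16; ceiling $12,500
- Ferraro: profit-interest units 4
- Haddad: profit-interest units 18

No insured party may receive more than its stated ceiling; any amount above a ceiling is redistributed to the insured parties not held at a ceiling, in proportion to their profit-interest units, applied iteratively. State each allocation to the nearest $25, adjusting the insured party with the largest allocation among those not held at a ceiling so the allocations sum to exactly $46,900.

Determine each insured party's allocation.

Total profit-interest units = 64.
Proportional shares (ignoring caps): Kowalski 4,396.88; Dube 14,656.25; Petrov 11,725.00; Ferraro 2,931.25; Haddad 13,190.62.
Cap binds for Dube ($9,500); residual $37,400 reallocated over remaining profit-interest units 44.
Cap binds for Petrov ($12,500); residual $24,900 reallocated over remaining profit-interest units 28.
Shares after redistribution: Kowalski 5,335.71 → $5,325; Ferraro 3,557.14 → $3,550; Haddad 16,007.14 → $16,000.
Rounding difference +$25 applied to Haddad → $16,025.

Kowalski: $5,325 | Dube: $9,500 | Petrov: $12,500 | Ferraro: $3,550 | Haddad: $16,025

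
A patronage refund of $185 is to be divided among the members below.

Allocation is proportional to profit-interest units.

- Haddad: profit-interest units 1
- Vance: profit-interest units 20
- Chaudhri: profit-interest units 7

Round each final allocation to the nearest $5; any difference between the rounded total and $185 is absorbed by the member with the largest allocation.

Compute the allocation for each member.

Total profit-interest units = 28.
Raw shares: Haddad 1/28 × $185 = 6.61; Vance 20/28 × $185 = 132.14; Chaudhri 7/28 × $185 = 46.25.
After rounding ($5): Haddad $5; Vance $130; Chaudhri $45. Sum = $180.
Difference $185 − $180 = +$5 applied to largest allocation (Vance): Vance becomes $135.

Haddad: $5 · Vance: $135 · Chaudhri: $45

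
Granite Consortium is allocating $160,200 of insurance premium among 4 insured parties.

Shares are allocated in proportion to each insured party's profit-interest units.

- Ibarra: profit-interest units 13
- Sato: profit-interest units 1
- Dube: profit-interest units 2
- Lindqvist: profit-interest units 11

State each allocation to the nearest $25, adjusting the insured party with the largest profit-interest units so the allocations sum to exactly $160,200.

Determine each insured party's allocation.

Combined profit-interest units = 13 + 1 + 2 + 11 = 27.
Unrounded shares: Ibarra 77,133.33; Sato 5,933.33; Dube 11,866.67; Lindqvist 65,266.67.
Rounded to nearest $25: Ibarra $77,125; Sato $5,925; Dube $11,875; Lindqvist $65,275. Sum = $160,200.
Rounded total matches; no reconciliation needed.

Ibarra: $77,125; Sato: $5,925; Dube: $11,875; Lindqvist: $65,275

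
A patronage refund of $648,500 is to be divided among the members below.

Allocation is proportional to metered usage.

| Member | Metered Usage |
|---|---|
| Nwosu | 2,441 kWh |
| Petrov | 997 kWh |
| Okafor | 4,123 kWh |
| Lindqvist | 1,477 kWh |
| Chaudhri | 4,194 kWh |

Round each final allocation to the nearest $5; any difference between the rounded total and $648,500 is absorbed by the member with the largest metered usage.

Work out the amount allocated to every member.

Sum of metered usage: 2,441 + 997 + 4,123 + 1,477 + 4,194 = 13,232.
Proportional shares: Nwosu 119,633.35; Petrov 48,862.95; Okafor 202,068.13; Lindqvist 72,387.73; Chaudhri 205,547.84.
Rounded to nearest $5: Nwosu $119,635; Petrov $48,865; Okafor $202,070; Lindqvist $72,390; Chaudhri $205,550. Sum = $648,510.
Difference $648,500 − $648,510 = −$10 applied to largest metered usage (Chaudhri): Chaudhri becomes $205,540.

Nwosu: $119,635 | Petrov: $48,865 | Okafor: $202,070 | Lindqvist: $72,390 | Chaudhri: $205,540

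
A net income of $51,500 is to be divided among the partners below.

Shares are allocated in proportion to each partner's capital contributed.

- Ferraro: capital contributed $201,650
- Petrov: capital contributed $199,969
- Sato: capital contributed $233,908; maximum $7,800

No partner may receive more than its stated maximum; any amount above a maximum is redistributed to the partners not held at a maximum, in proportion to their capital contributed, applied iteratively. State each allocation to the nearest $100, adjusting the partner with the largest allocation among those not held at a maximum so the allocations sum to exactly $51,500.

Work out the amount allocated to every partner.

Ferraro: $21,900 | Petrov: $21,800 | Sato: $7,800

Combined capital contributed = 635,527.
Unconstrained shares: Ferraro 16,340.73; Petrov 16,204.51; Sato 18,954.76.
Capped: Sato ($7,800); remaining pool $43,700 reallocated over remaining capital contributed 401,619.
Remaining shares: Ferraro 21,941.45 → $21,900; Petrov 21,758.55 → $21,800.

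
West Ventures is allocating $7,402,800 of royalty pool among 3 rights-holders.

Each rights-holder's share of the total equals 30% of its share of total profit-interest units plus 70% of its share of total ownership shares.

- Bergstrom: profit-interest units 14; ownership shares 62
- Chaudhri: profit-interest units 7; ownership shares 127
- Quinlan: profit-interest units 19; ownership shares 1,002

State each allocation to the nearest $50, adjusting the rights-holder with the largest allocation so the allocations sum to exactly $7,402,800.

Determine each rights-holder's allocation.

Profit-interest units total 40; ownership shares total 1,191.
Composite weights (30% profit-interest units + 70% ownership shares): Bergstrom 0.1414; Chaudhri 0.1271; Quinlan 0.7314.
Raw shares: Bergstrom 1,047,051.78; Chaudhri 941,215.36; Quinlan 5,414,532.85.
Rounded to nearest $50: Bergstrom $1,047,050; Chaudhri $941,200; Quinlan $5,414,550. Sum = $7,402,800.
Rounded total matches; no reconciliation needed.

Bergstrom: $1,047,050 | Chaudhri: $941,200 | Quinlan: $5,414,550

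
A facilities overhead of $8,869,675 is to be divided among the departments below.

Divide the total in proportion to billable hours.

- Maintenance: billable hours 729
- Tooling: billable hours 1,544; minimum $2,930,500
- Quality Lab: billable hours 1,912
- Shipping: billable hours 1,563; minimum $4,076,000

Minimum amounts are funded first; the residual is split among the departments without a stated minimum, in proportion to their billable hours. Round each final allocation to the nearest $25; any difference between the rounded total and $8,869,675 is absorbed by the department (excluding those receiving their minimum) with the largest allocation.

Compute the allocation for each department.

Maintenance: $514,300 | Tooling: $2,930,500 | Quality Lab: $1,348,875 | Shipping: $4,076,000

Minimums first: Tooling $2,930,500; Shipping $4,076,000. Residual $1,863,175.
Residual split over remaining billable hours 2,641: Maintenance 514,295.56 → $514,300; Quality Lab 1,348,879.44 → $1,348,875.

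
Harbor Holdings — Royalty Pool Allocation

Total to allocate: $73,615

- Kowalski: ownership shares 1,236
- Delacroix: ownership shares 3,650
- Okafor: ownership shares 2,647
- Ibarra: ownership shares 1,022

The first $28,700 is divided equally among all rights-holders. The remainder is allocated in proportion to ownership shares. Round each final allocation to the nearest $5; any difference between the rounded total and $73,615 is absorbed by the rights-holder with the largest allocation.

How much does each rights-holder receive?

Kowalski: $13,665; Delacroix: $26,340; Okafor: $21,070; Ibarra: $12,540

First tranche $28,700 split equally: $7,175 each.
Remainder $44,915 by ownership shares (total 8,555): Kowalski 6,489.18 → $6,490; Delacroix 19,163.03 → $19,165; Okafor 13,897.14 → $13,895; Ibarra 5,365.65 → $5,365.
Totals: Kowalski $7,175 + $6,490 = $13,665; Delacroix $7,175 + $19,165 = $26,340; Okafor $7,175 + $13,895 = $21,070; Ibarra $7,175 + $5,365 = $12,540.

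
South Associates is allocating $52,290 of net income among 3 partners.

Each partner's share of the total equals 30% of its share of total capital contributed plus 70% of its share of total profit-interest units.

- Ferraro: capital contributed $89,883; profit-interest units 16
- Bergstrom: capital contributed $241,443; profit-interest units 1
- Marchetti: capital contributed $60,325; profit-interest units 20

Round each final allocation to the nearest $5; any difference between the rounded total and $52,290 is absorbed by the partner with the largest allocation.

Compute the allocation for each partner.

Capital contributed total 391,651; profit-interest units total 37.
Composite weights (30% capital contributed + 70% profit-interest units): Ferraro 0.3716; Bergstrom 0.2039; Marchetti 0.4246.
Raw shares: Ferraro 19,428.45; Bergstrom 10,659.91; Marchetti 22,201.63.
At nearest $5: Ferraro $19,430; Bergstrom $10,660; Marchetti $22,200. Sum = $52,290.
No rounding difference to absorb.

Ferraro: $19,430 · Bergstrom: $10,660 · Marchetti: $22,200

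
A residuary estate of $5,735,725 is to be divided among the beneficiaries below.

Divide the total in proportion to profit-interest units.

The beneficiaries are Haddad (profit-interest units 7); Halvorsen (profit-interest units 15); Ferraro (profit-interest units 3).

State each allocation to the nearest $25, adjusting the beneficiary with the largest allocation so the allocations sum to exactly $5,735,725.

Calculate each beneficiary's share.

Sum of profit-interest units: 25.
Pro-rata amounts: Haddad 7/25 × $5,735,725 = 1,606,003.00; Halvorsen 15/25 × $5,735,725 = 3,441,435.00; Ferraro 3/25 × $5,735,725 = 688,287.00.
After rounding ($25): Haddad $1,606,000; Halvorsen $3,441,425; Ferraro $688,275. Sum = $5,735,700.
Difference $5,735,725 − $5,735,700 = +$25 applied to largest allocation (Halvorsen): Halvorsen becomes $3,441,450.

Haddad: $1,606,000 · Halvorsen: $3,441,450 · Ferraro: $688,275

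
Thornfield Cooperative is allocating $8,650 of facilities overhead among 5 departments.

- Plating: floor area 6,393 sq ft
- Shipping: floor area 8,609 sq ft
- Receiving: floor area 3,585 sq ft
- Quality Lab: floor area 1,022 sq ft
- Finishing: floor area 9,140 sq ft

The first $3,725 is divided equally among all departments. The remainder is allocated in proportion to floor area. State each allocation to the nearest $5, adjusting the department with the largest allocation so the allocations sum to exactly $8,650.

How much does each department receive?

Equal tier: $3,725 ÷ 5 = $745 apiece.
Remainder $4,925 by floor area (total 28,749): Plating 1,095.19 → $1,095; Shipping 1,474.81 → $1,475; Receiving 614.15 → $615; Quality Lab 175.08 → $175; Finishing 1,565.78 → $1,565.
Totals: Plating $745 + $1,095 = $1,840; Shipping $745 + $1,475 = $2,220; Receiving $745 + $615 = $1,360; Quality Lab $745 + $175 = $920; Finishing $745 + $1,565 = $2,310.

Plating: $1,840; Shipping: $2,220; Receiving: $1,360; Quality Lab: $920; Finishing: $2,310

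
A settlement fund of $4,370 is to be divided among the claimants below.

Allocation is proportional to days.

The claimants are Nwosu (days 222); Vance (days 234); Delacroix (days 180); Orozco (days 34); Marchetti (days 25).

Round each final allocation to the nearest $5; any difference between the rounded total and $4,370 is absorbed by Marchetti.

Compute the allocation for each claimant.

Total days = 695.
Unrounded shares: Nwosu 222/695 × $4,370 = 1,395.88; Vance 234/695 × $4,370 = 1,471.34; Delacroix 180/695 × $4,370 = 1,131.80; Orozco 34/695 × $4,370 = 213.78; Marchetti 25/695 × $4,370 = 157.19.
After rounding ($5): Nwosu $1,395; Vance $1,470; Delacroix $1,130; Orozco $215; Marchetti $155. Sum = $4,365.
Difference $4,370 − $4,365 = +$5 applied to Marchetti: Marchetti becomes $160.

Nwosu: $1,395; Vance: $1,470; Delacroix: $1,130; Orozco: $215; Marchetti: $160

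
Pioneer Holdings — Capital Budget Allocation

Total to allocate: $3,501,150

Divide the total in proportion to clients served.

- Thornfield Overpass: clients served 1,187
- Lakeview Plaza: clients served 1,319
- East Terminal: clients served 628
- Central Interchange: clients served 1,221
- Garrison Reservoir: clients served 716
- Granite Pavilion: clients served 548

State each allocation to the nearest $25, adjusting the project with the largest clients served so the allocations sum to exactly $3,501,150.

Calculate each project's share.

Thornfield Overpass: $739,600 | Lakeview Plaza: $821,875 | East Terminal: $391,300 | Central Interchange: $760,800 | Garrison Reservoir: $446,125 | Granite Pavilion: $341,450

Clients served total: 5,619.
Raw shares: Thornfield Overpass 1,187/5,619 × $3,501,150 = 739,609.37; Lakeview Plaza 1,319/5,619 × $3,501,150 = 821,857.42; East Terminal 628/5,619 × $3,501,150 = 391,301.33; Central Interchange 1,221/5,619 × $3,501,150 = 760,794.47; Garrison Reservoir 716/5,619 × $3,501,150 = 446,133.37; Granite Pavilion 548/5,619 × $3,501,150 = 341,454.03.
After rounding ($25): Thornfield Overpass $739,600; Lakeview Plaza $821,850; East Terminal $391,300; Central Interchange $760,800; Garrison Reservoir $446,125; Granite Pavilion $341,450. Sum = $3,501,125.
Difference $3,501,150 − $3,501,125 = +$25 applied to largest clients served (Lakeview Plaza): Lakeview Plaza becomes $821,875.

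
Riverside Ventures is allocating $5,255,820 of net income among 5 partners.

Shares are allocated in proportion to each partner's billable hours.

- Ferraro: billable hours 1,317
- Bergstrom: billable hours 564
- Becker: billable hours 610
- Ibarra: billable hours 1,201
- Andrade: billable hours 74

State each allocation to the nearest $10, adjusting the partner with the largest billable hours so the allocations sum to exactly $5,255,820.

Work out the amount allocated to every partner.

Ferraro: $1,838,010 · Bergstrom: $787,120 · Becker: $851,310 · Ibarra: $1,676,110 · Andrade: $103,270

Total billable hours = 1,317 + 564 + 610 + 1,201 + 74 = 3,766.
Pro-rata amounts: Ferraro 1,838,001.84; Bergstrom 787,116.96; Becker 851,314.45; Ibarra 1,676,112.54; Andrade 103,274.21.
After rounding ($10): Ferraro $1,838,000; Bergstrom $787,120; Becker $851,310; Ibarra $1,676,110; Andrade $103,270. Sum = $5,255,810.
Difference $5,255,820 − $5,255,810 = +$10 applied to largest billable hours (Ferraro): Ferraro becomes $1,838,010.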